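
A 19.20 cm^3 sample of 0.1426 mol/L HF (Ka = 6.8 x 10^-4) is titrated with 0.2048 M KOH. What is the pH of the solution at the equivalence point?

8.05

n(HF) = 0.1426 x 0.01920 = 0.002738 mol; V(KOH) at equivalence = 0.002738/0.2048 = 0.01337 L.
At equivalence all the acid is converted to F-; total volume = 0.01920 + 0.01337 = 0.03257 L, so [F-] = 0.002738/0.03257 = 0.08407 M.
Kb = Kw/Ka = 1.0e-14 / 6.8 x 10^-4 = 1.47e-11.
[OH^-] = sqrt(Kb x [F-]) = sqrt(1.47e-11 x 0.08407) = 1.11e-6 M.
pOH = 5.95, so pH = 14.00 - 5.95 = 8.05.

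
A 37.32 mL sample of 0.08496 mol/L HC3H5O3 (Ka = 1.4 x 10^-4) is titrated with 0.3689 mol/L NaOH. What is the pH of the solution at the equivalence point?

n(HC3H5O3) = 0.08496 x 0.03732 = 0.003171 mol; V(NaOH) at equivalence = 0.003171/0.3689 = 0.008595 L.
At equivalence all the acid is converted to C3H5O3-; total volume = 0.03732 + 0.008595 = 0.04592 L, so [C3H5O3-] = 0.003171/0.04592 = 0.06906 M.
Kb = Kw/Ka = 1.0e-14 / 1.4 x 10^-4 = 7.14e-11.
[OH^-] = sqrt(Kb x [C3H5O3-]) = sqrt(7.14e-11 x 0.06906) = 2.22e-6 M.
pOH = 5.65, so pH = 14.00 - 5.65 = 8.35.

8.35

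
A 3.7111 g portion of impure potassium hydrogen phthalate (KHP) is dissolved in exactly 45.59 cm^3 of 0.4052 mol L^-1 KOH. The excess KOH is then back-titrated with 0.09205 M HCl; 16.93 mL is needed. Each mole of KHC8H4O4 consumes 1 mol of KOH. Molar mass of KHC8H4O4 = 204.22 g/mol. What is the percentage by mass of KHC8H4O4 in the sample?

93.1%

Total n(KOH) added = 0.4052 x 0.04559 = 0.01847 mol.
n(HCl) used = 0.09205 x 0.01693 = 0.001558 mol, which equals the excess n(KOH).
So n(KOH) consumed by the sample = 0.01847 - 0.001558 = 0.01691 mol.
n(KHC8H4O4) = 0.01691 / 1 = 0.01691 mol.
mass KHC8H4O4 = 0.01691 x 204.22 = 3.454 g, so %KHC8H4O4 = 3.454/3.7111 x 100 = 93.1%.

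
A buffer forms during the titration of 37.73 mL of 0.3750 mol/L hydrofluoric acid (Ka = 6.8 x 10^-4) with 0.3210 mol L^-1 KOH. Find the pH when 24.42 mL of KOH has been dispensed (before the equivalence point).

3.26

Initial n(HF) = 0.3750 x 0.03773 = 0.01415 mol.
n(KOH) added = 0.3210 x 0.02442 = 0.007839 mol, converting that many moles of HF to F-.
Remaining n(HF) = 0.006310 mol; n(F-) = 0.007839 mol.
By Henderson-Hasselbalch, pH = pKa + log([A^-]/[HA]) = 3.17 + log(0.007839/0.006310) = 3.17 + (+0.09) = 3.26.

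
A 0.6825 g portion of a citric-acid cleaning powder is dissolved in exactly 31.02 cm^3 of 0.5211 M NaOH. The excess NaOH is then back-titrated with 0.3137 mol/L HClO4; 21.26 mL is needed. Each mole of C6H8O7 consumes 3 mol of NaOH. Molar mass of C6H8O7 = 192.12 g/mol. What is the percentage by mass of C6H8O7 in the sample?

89.1%

Total n(NaOH) added = 0.5211 x 0.03102 = 0.01616 mol.
n(HClO4) used = 0.3137 x 0.02126 = 0.006669 mol, which equals the excess n(NaOH).
So n(NaOH) consumed by the sample = 0.01616 - 0.006669 = 0.009495 mol.
n(C6H8O7) = 0.009495 / 3 = 0.003165 mol.
mass C6H8O7 = 0.003165 x 192.12 = 0.6081 g, so %C6H8O7 = 0.6081/0.6825 x 100 = 89.1%.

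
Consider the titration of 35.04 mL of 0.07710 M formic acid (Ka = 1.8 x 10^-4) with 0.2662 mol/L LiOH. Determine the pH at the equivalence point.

n(HCOOH) = 0.07710 x 0.03504 = 0.002702 mol; V(LiOH) at equivalence = 0.002702/0.2662 = 0.01015 L.
At equivalence all the acid is converted to HCOO-; total volume = 0.03504 + 0.01015 = 0.04519 L, so [HCOO-] = 0.002702/0.04519 = 0.05978 M.
Kb = Kw/Ka = 1.0e-14 / 1.8 x 10^-4 = 5.56e-11.
[OH^-] = sqrt(Kb x [HCOO-]) = sqrt(5.56e-11 x 0.05978) = 1.82e-6 M.
pOH = 5.74, so pH = 14.00 - 5.74 = 8.26.

8.26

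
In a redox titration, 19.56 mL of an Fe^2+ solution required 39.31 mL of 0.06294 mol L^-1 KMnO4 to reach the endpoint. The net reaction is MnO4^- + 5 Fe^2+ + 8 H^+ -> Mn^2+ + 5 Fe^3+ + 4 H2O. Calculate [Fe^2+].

n(KMnO4) = 0.06294 x 0.03931 = 0.002474 mol.
From the balanced equation, 1 mol KMnO4 reacts with 5 mol Fe^2+, so n(Fe^2+) = 0.002474 x 5/1 = 0.01237 mol.
[Fe^2+] = 0.01237 / 0.01956 L = 0.632 M.

0.632 M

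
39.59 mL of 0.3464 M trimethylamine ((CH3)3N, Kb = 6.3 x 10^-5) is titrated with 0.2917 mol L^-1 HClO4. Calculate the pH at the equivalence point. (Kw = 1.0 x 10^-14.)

5.30

n((CH3)3N) = 0.3464 x 0.03959 = 0.01371 mol; V(HClO4) at equivalence = 0.01371/0.2917 = 0.04701 L.
At equivalence the base is fully converted to (CH3)3NH+; total volume = 0.08660 L, so [(CH3)3NH+] = 0.01371/0.08660 = 0.1584 M.
Ka((CH3)3NH+) = Kw/Kb = 1.0e-14 / 6.3 x 10^-5 = 1.59e-10.
[H^+] = sqrt(Ka x [(CH3)3NH+]) = sqrt(1.59e-10 x 0.1584) = 5.01e-6 M.
pH = -log(5.01e-6) = 5.30.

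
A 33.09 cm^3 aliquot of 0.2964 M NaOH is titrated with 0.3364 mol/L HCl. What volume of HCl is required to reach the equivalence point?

29.2 mL

n(NaOH) = 0.2964 mol/L x 0.03309 L = 0.009808 mol.
At equivalence n(HCl) = n(NaOH) = 0.009808 mol.
V(HCl) = 0.009808 / 0.3364 = 0.02916 L = 29.2 mL.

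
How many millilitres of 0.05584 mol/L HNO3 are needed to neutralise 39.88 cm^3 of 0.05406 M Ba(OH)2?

n(Ba(OH)2) = 0.05406 mol/L x 0.03988 L = 0.002156 mol.
The neutralisation is 1 Ba(OH)2 : 2 HNO3, so n(HNO3) = 0.002156 x 2/1 = 0.004312 mol.
V(HNO3) = 0.004312 / 0.05584 = 0.07722 L = 77.2 mL.

77.2 mL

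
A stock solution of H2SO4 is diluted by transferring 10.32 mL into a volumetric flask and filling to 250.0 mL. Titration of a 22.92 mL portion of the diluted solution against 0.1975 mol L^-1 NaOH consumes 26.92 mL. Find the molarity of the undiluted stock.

n(NaOH) = 0.1975 x 0.02692 = 0.005317 mol.
n(H2SO4) in the aliquot = 0.005317 x 1/2 = 0.002658 mol.
[diluted H2SO4] = 0.002658 / 0.02292 = 0.1160 M.
Dilution factor = 250.0/10.32 = 24.22, so [stock] = 0.1160 x 24.22 = 2.81 M.

2.81 M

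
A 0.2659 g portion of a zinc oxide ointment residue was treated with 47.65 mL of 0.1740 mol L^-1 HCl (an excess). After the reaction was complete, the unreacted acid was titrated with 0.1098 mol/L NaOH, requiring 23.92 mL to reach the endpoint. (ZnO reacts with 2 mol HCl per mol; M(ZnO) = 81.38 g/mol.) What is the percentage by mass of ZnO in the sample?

Total n(HCl) added = 0.1740 x 0.04765 = 0.008291 mol.
n(NaOH) used = 0.1098 x 0.02392 = 0.002626 mol, which equals the excess n(HCl).
So n(HCl) consumed by the sample = 0.008291 - 0.002626 = 0.005665 mol.
n(ZnO) = 0.005665 / 2 = 0.002832 mol.
mass ZnO = 0.002832 x 81.38 = 0.2305 g, so %ZnO = 0.2305/0.2659 x 100 = 86.7%.

86.7%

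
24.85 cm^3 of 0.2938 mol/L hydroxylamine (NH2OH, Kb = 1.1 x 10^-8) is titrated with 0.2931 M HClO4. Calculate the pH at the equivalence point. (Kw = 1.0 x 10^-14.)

3.44

n(NH2OH) = 0.2938 x 0.02485 = 0.007301 mol; V(HClO4) at equivalence = 0.007301/0.2931 = 0.02491 L.
At equivalence the base is fully converted to NH3OH+; total volume = 0.04976 L, so [NH3OH+] = 0.007301/0.04976 = 0.1467 M.
Ka(NH3OH+) = Kw/Kb = 1.0e-14 / 1.1 x 10^-8 = 9.09e-7.
[H^+] = sqrt(Ka x [NH3OH+]) = sqrt(9.09e-7 x 0.1467) = 0.000365 M.
pH = -log(0.000365) = 3.44.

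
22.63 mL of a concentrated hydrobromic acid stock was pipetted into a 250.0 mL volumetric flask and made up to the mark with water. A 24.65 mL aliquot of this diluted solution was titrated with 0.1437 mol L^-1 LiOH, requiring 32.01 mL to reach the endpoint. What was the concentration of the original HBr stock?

n(LiOH) = 0.1437 x 0.03201 = 0.004600 mol.
n(HBr) in the aliquot = 0.004600 mol.
[diluted HBr] = 0.004600 / 0.02465 = 0.1866 M.
Dilution factor = 250.0/22.63 = 11.05, so [stock] = 0.1866 x 11.05 = 2.06 M.

2.06 M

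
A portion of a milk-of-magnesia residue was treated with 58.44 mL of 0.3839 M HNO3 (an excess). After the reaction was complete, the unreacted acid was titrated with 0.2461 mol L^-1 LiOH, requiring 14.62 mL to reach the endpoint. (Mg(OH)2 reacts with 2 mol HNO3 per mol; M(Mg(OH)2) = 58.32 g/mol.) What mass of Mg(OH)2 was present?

Total n(HNO3) added = 0.3839 x 0.05844 = 0.02244 mol.
n(LiOH) used = 0.2461 x 0.01462 = 0.003598 mol, which equals the excess n(HNO3).
So n(HNO3) consumed by the sample = 0.02244 - 0.003598 = 0.01884 mol.
n(Mg(OH)2) = 0.01884 / 2 = 0.009419 mol.
mass = 0.009419 mol x 58.32 g/mol = 0.549 g.

0.549 g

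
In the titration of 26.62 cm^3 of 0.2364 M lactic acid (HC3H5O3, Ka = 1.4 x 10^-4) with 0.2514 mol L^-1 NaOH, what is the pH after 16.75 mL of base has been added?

Initial n(HC3H5O3) = 0.2364 x 0.02662 = 0.006293 mol.
n(NaOH) added = 0.2514 x 0.01675 = 0.004211 mol, converting that many moles of HC3H5O3 to C3H5O3-.
Remaining n(HC3H5O3) = 0.002082 mol; n(C3H5O3-) = 0.004211 mol.
By Henderson-Hasselbalch, pH = pKa + log([A^-]/[HA]) = 3.85 + log(0.004211/0.002082) = 3.85 + (+0.31) = 4.16.

4.16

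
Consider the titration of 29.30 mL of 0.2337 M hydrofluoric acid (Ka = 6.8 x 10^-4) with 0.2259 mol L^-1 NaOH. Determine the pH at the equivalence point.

8.11

n(HF) = 0.2337 x 0.02930 = 0.006847 mol; V(NaOH) at equivalence = 0.006847/0.2259 = 0.03031 L.
At equivalence all the acid is converted to F-; total volume = 0.02930 + 0.03031 = 0.05961 L, so [F-] = 0.006847/0.05961 = 0.1149 M.
Kb = Kw/Ka = 1.0e-14 / 6.8 x 10^-4 = 1.47e-11.
[OH^-] = sqrt(Kb x [F-]) = sqrt(1.47e-11 x 0.1149) = 1.30e-6 M.
pOH = 5.89, so pH = 14.00 - 5.89 = 8.11.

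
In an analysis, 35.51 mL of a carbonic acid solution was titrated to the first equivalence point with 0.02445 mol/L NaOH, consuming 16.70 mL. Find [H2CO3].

n(NaOH) = 0.02445 x 0.01670 = 0.0004083 mol.
At the first equivalence point, 1 mol OH^- react per mol H2CO3, so n(H2CO3) = 0.0004083 / 1 = 0.0004083 mol.
[H2CO3] = 0.0004083 / 0.03551 L = 0.0115 M.

0.0115 M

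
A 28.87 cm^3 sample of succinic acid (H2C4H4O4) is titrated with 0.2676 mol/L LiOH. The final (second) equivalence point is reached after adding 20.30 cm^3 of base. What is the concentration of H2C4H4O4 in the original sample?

0.0941 M

n(LiOH) = 0.2676 x 0.02030 = 0.005432 mol.
At the final (second) equivalence point, 2 mol OH^- react per mol H2C4H4O4, so n(H2C4H4O4) = 0.005432 / 2 = 0.002716 mol.
[H2C4H4O4] = 0.002716 / 0.02887 L = 0.0941 M.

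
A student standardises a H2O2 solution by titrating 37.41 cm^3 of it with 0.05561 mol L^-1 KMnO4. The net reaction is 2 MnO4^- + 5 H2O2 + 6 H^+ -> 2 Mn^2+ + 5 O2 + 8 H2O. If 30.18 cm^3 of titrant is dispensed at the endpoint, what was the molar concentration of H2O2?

0.112 M

n(KMnO4) = 0.05561 x 0.03018 = 0.001678 mol.
From the balanced equation, 2 mol KMnO4 reacts with 5 mol H2O2, so n(H2O2) = 0.001678 x 5/2 = 0.004196 mol.
[H2O2] = 0.004196 / 0.03741 L = 0.112 M.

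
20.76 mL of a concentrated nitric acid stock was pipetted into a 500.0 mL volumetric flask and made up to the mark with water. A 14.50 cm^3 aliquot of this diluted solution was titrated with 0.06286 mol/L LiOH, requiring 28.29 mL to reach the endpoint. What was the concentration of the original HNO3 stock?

2.95 M

n(LiOH) = 0.06286 x 0.02829 = 0.001778 mol.
n(HNO3) in the aliquot = 0.001778 mol.
[diluted HNO3] = 0.001778 / 0.01450 = 0.1226 M.
Dilution factor = 500.0/20.76 = 24.08, so [stock] = 0.1226 x 24.08 = 2.95 M.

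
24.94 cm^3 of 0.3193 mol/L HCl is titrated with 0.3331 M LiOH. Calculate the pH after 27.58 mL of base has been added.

12.37

n(acid) = 0.3193 x 0.02494 = 0.007963 mol; n(LiOH) added = 0.3331 x 0.02758 = 0.009187 mol.
Base is in excess by 0.009187 - 0.007963 = 0.001224 mol in a total volume of 0.05252 L.
[OH^-] = 0.001224/0.05252 = 0.02330 M, so pOH = 1.63 and pH = 14.00 - 1.63 = 12.37.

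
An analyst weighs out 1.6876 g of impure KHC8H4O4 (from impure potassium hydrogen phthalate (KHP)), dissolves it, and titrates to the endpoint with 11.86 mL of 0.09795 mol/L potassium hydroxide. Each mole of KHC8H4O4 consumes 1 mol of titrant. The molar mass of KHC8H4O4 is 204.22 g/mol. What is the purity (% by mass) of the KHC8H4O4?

14.1%

n(KOH) = 0.09795 x 0.01186 = 0.001162 mol.
n(KHC8H4O4) = 0.001162 / 1 = 0.001162 mol.
mass of KHC8H4O4 = 0.001162 x 204.22 = 0.2372 g.
% purity = 0.2372 / 1.6876 x 100 = 14.1%.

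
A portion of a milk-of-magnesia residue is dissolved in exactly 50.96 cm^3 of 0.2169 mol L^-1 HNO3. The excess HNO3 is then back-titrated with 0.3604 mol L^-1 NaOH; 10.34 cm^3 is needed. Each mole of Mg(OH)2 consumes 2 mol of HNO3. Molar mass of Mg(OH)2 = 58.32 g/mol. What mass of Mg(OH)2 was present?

Total n(HNO3) added = 0.2169 x 0.05096 = 0.01105 mol.
n(NaOH) used = 0.3604 x 0.01034 = 0.003727 mol, which equals the excess n(HNO3).
So n(HNO3) consumed by the sample = 0.01105 - 0.003727 = 0.007327 mol.
n(Mg(OH)2) = 0.007327 / 2 = 0.003663 mol.
mass = 0.003663 mol x 58.32 g/mol = 0.214 g.

0.214 g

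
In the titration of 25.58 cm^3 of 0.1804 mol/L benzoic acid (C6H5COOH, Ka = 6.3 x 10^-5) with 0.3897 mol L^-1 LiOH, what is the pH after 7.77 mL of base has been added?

Initial n(C6H5COOH) = 0.1804 x 0.02558 = 0.004615 mol.
n(LiOH) added = 0.3897 x 0.007770 = 0.003028 mol, converting that many moles of C6H5COOH to C6H5COO-.
Remaining n(C6H5COOH) = 0.001587 mol; n(C6H5COO-) = 0.003028 mol.
By Henderson-Hasselbalch, pH = pKa + log([A^-]/[HA]) = 4.20 + log(0.003028/0.001587) = 4.20 + (+0.28) = 4.48.

4.48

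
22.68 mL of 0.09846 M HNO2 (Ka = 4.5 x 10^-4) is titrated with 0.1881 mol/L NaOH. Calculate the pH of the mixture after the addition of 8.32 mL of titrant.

Initial n(HNO2) = 0.09846 x 0.02268 = 0.002233 mol.
n(NaOH) added = 0.1881 x 0.008320 = 0.001565 mol, converting that many moles of HNO2 to NO2-.
Remaining n(HNO2) = 0.0006681 mol; n(NO2-) = 0.001565 mol.
By Henderson-Hasselbalch, pH = pKa + log([A^-]/[HA]) = 3.35 + log(0.001565/0.0006681) = 3.35 + (+0.37) = 3.72.

3.72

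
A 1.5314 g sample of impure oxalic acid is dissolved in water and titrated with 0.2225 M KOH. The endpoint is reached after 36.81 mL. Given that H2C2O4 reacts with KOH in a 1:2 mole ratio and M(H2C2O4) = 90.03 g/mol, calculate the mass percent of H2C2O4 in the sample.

n(KOH) = 0.2225 x 0.03681 = 0.008190 mol.
n(H2C2O4) = 0.008190 / 2 = 0.004095 mol.
mass of H2C2O4 = 0.004095 x 90.03 = 0.3687 g.
% purity = 0.3687 / 1.5314 x 100 = 24.1%.

24.1%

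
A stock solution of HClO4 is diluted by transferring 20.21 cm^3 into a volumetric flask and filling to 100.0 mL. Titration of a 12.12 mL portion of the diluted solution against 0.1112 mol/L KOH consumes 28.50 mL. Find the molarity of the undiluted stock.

n(KOH) = 0.1112 x 0.02850 = 0.003169 mol.
n(HClO4) in the aliquot = 0.003169 mol.
[diluted HClO4] = 0.003169 / 0.01212 = 0.2615 M.
Dilution factor = 100.0/20.21 = 4.948, so [stock] = 0.2615 x 4.948 = 1.29 M.

1.29 M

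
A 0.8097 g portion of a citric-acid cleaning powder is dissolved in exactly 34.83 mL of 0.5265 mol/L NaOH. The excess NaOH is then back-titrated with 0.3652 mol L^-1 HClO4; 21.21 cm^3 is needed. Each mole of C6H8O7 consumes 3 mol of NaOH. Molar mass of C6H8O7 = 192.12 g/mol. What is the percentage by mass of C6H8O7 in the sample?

Total n(NaOH) added = 0.5265 x 0.03483 = 0.01834 mol.
n(HClO4) used = 0.3652 x 0.02121 = 0.007746 mol, which equals the excess n(NaOH).
So n(NaOH) consumed by the sample = 0.01834 - 0.007746 = 0.01059 mol.
n(C6H8O7) = 0.01059 / 3 = 0.003531 mol.
mass C6H8O7 = 0.003531 x 192.12 = 0.6783 g, so %C6H8O7 = 0.6783/0.8097 x 100 = 83.8%.

83.8%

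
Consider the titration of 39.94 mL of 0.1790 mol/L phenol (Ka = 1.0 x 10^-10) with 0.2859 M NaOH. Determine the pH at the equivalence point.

11.52

n(C6H5OH) = 0.1790 x 0.03994 = 0.007149 mol; V(NaOH) at equivalence = 0.007149/0.2859 = 0.02501 L.
At equivalence all the acid is converted to C6H5O-; total volume = 0.03994 + 0.02501 = 0.06495 L, so [C6H5O-] = 0.007149/0.06495 = 0.1101 M.
Kb = Kw/Ka = 1.0e-14 / 1.0 x 10^-10 = 0.000100.
[OH^-] = sqrt(Kb x [C6H5O-]) = sqrt(0.000100 x 0.1101) = 0.00332 M.
pOH = 2.48, so pH = 14.00 - 2.48 = 11.52.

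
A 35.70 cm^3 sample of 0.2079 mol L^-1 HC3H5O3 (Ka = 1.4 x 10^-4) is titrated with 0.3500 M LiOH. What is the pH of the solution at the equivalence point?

8.48

n(HC3H5O3) = 0.2079 x 0.03570 = 0.007422 mol; V(LiOH) at equivalence = 0.007422/0.3500 = 0.02121 L.
At equivalence all the acid is converted to C3H5O3-; total volume = 0.03570 + 0.02121 = 0.05691 L, so [C3H5O3-] = 0.007422/0.05691 = 0.1304 M.
Kb = Kw/Ka = 1.0e-14 / 1.4 x 10^-4 = 7.14e-11.
[OH^-] = sqrt(Kb x [C3H5O3-]) = sqrt(7.14e-11 x 0.1304) = 3.05e-6 M.
pOH = 5.52, so pH = 14.00 - 5.52 = 8.48.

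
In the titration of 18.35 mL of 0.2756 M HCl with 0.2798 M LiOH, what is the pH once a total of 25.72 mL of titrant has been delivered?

n(acid) = 0.2756 x 0.01835 = 0.005057 mol; n(LiOH) added = 0.2798 x 0.02572 = 0.007196 mol.
Base is in excess by 0.007196 - 0.005057 = 0.002139 mol in a total volume of 0.04407 L.
[OH^-] = 0.002139/0.04407 = 0.04854 M, so pOH = 1.31 and pH = 14.00 - 1.31 = 12.69.

12.69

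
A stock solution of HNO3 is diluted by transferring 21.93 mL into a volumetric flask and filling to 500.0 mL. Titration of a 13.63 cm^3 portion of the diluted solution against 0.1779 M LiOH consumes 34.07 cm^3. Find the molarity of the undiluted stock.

10.1 M

n(LiOH) = 0.1779 x 0.03407 = 0.006061 mol.
n(HNO3) in the aliquot = 0.006061 mol.
[diluted HNO3] = 0.006061 / 0.01363 = 0.4447 M.
Dilution factor = 500.0/21.93 = 22.80, so [stock] = 0.4447 x 22.80 = 10.1 M.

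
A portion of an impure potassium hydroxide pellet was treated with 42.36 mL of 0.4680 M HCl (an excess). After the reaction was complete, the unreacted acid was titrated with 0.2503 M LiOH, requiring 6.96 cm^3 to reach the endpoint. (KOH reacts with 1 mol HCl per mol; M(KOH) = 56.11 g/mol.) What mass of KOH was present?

1.01 g

Total n(HCl) added = 0.4680 x 0.04236 = 0.01982 mol.
n(LiOH) used = 0.2503 x 0.006960 = 0.001742 mol, which equals the excess n(HCl).
So n(HCl) consumed by the sample = 0.01982 - 0.001742 = 0.01808 mol.
n(KOH) = 0.01808 / 1 = 0.01808 mol.
mass = 0.01808 mol x 56.11 g/mol = 1.01 g.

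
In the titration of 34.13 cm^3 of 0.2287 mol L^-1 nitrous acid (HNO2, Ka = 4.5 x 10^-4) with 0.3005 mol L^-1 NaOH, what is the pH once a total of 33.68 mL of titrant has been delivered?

n(acid) = 0.2287 x 0.03413 = 0.007806 mol; n(NaOH) added = 0.3005 x 0.03368 = 0.01012 mol.
Base is in excess by 0.01012 - 0.007806 = 0.002315 mol in a total volume of 0.06781 L.
[OH^-] = 0.002315/0.06781 = 0.03414 M, so pOH = 1.47 and pH = 14.00 - 1.47 = 12.53.

12.53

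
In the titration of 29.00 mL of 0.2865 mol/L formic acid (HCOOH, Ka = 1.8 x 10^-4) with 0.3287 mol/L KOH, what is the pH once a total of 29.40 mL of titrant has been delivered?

12.37

n(acid) = 0.2865 x 0.02900 = 0.008308 mol; n(KOH) added = 0.3287 x 0.02940 = 0.009664 mol.
Base is in excess by 0.009664 - 0.008308 = 0.001355 mol in a total volume of 0.05840 L.
[OH^-] = 0.001355/0.05840 = 0.02321 M, so pOH = 1.63 and pH = 14.00 - 1.63 = 12.37.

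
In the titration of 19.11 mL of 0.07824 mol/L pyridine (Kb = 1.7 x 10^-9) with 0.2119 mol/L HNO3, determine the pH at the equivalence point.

3.24

n(C5H5N) = 0.07824 x 0.01911 = 0.001495 mol; V(HNO3) at equivalence = 0.001495/0.2119 = 0.007056 L.
At equivalence the base is fully converted to C5H5NH+; total volume = 0.02617 L, so [C5H5NH+] = 0.001495/0.02617 = 0.05714 M.
Ka(C5H5NH+) = Kw/Kb = 1.0e-14 / 1.7 x 10^-9 = 5.88e-6.
[H^+] = sqrt(Ka x [C5H5NH+]) = sqrt(5.88e-6 x 0.05714) = 0.000580 M.
pH = -log(0.000580) = 3.24.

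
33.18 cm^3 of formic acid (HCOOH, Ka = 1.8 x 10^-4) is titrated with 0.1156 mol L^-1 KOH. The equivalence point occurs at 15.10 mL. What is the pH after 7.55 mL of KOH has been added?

3.74

7.55 mL is exactly half the equivalence volume (15.10/2), i.e. the half-equivalence point.
There, n(HA) = n(A^-), so pH = pKa = -log(1.8 x 10^-4) = 3.74.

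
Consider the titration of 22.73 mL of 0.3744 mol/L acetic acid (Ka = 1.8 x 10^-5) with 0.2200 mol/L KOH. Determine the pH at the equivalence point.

8.94

n(CH3COOH) = 0.3744 x 0.02273 = 0.008510 mol; V(KOH) at equivalence = 0.008510/0.2200 = 0.03868 L.
At equivalence all the acid is converted to CH3COO-; total volume = 0.02273 + 0.03868 = 0.06141 L, so [CH3COO-] = 0.008510/0.06141 = 0.1386 M.
Kb = Kw/Ka = 1.0e-14 / 1.8 x 10^-5 = 5.56e-10.
[OH^-] = sqrt(Kb x [CH3COO-]) = sqrt(5.56e-10 x 0.1386) = 8.77e-6 M.
pOH = 5.06, so pH = 14.00 - 5.06 = 8.94.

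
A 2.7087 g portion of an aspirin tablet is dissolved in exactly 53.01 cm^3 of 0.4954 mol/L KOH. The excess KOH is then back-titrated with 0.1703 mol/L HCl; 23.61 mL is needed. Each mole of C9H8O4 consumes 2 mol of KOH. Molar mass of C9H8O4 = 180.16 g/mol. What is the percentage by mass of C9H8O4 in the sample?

74.0%

Total n(KOH) added = 0.4954 x 0.05301 = 0.02626 mol.
n(HCl) used = 0.1703 x 0.02361 = 0.004021 mol, which equals the excess n(KOH).
So n(KOH) consumed by the sample = 0.02626 - 0.004021 = 0.02224 mol.
n(C9H8O4) = 0.02224 / 2 = 0.01112 mol.
mass C9H8O4 = 0.01112 x 180.16 = 2.003 g, so %C9H8O4 = 2.003/2.7087 x 100 = 74.0%.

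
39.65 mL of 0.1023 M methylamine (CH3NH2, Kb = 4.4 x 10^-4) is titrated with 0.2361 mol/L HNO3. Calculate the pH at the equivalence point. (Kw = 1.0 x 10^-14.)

5.89

n(CH3NH2) = 0.1023 x 0.03965 = 0.004056 mol; V(HNO3) at equivalence = 0.004056/0.2361 = 0.01718 L.
At equivalence the base is fully converted to CH3NH3+; total volume = 0.05683 L, so [CH3NH3+] = 0.004056/0.05683 = 0.07137 M.
Ka(CH3NH3+) = Kw/Kb = 1.0e-14 / 4.4 x 10^-4 = 2.27e-11.
[H^+] = sqrt(Ka x [CH3NH3+]) = sqrt(2.27e-11 x 0.07137) = 1.27e-6 M.
pH = -log(1.27e-6) = 5.89.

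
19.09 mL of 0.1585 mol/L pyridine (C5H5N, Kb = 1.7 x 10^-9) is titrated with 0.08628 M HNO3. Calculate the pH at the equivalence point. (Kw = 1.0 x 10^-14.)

3.24

n(C5H5N) = 0.1585 x 0.01909 = 0.003026 mol; V(HNO3) at equivalence = 0.003026/0.08628 = 0.03507 L.
At equivalence the base is fully converted to C5H5NH+; total volume = 0.05416 L, so [C5H5NH+] = 0.003026/0.05416 = 0.05587 M.
Ka(C5H5NH+) = Kw/Kb = 1.0e-14 / 1.7 x 10^-9 = 5.88e-6.
[H^+] = sqrt(Ka x [C5H5NH+]) = sqrt(5.88e-6 x 0.05587) = 0.000573 M.
pH = -log(0.000573) = 3.24.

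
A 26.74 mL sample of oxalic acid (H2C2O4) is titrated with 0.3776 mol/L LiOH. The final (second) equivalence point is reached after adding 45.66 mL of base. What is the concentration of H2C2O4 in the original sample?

n(LiOH) = 0.3776 x 0.04566 = 0.01724 mol.
At the final (second) equivalence point, 2 mol OH^- react per mol H2C2O4, so n(H2C2O4) = 0.01724 / 2 = 0.008621 mol.
[H2C2O4] = 0.008621 / 0.02674 L = 0.322 M.

0.322 M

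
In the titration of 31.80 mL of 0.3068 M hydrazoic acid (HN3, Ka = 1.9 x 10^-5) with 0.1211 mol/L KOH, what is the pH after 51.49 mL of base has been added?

4.97

Initial n(HN3) = 0.3068 x 0.03180 = 0.009756 mol.
n(KOH) added = 0.1211 x 0.05149 = 0.006235 mol, converting that many moles of HN3 to N3-.
Remaining n(HN3) = 0.003521 mol; n(N3-) = 0.006235 mol.
By Henderson-Hasselbalch, pH = pKa + log([A^-]/[HA]) = 4.72 + log(0.006235/0.003521) = 4.72 + (+0.25) = 4.97.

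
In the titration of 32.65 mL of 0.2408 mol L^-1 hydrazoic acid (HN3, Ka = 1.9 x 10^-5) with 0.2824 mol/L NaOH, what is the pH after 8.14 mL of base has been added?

4.34

Initial n(HN3) = 0.2408 x 0.03265 = 0.007862 mol.
n(NaOH) added = 0.2824 x 0.008140 = 0.002299 mol, converting that many moles of HN3 to N3-.
Remaining n(HN3) = 0.005563 mol; n(N3-) = 0.002299 mol.
By Henderson-Hasselbalch, pH = pKa + log([A^-]/[HA]) = 4.72 + log(0.002299/0.005563) = 4.72 + (-0.38) = 4.34.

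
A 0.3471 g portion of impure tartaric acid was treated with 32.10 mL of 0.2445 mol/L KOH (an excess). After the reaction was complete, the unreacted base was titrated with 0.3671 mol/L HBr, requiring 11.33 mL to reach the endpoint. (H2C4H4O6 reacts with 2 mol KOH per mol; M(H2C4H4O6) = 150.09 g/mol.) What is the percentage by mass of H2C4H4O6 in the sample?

79.8%

Total n(KOH) added = 0.2445 x 0.03210 = 0.007848 mol.
n(HBr) used = 0.3671 x 0.01133 = 0.004159 mol, which equals the excess n(KOH).
So n(KOH) consumed by the sample = 0.007848 - 0.004159 = 0.003689 mol.
n(H2C4H4O6) = 0.003689 / 2 = 0.001845 mol.
mass H2C4H4O6 = 0.001845 x 150.09 = 0.2769 g, so %H2C4H4O6 = 0.2769/0.3471 x 100 = 79.8%.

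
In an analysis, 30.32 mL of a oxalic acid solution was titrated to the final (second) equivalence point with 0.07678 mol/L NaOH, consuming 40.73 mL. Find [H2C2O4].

n(NaOH) = 0.07678 x 0.04073 = 0.003127 mol.
At the final (second) equivalence point, 2 mol OH^- react per mol H2C2O4, so n(H2C2O4) = 0.003127 / 2 = 0.001564 mol.
[H2C2O4] = 0.001564 / 0.03032 L = 0.0516 M.

0.0516 M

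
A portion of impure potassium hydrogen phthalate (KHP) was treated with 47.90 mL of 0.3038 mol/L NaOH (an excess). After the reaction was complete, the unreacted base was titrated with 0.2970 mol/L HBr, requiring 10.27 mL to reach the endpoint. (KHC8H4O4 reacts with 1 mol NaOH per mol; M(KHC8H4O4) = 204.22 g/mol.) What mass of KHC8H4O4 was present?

2.35 g

Total n(NaOH) added = 0.3038 x 0.04790 = 0.01455 mol.
n(HBr) used = 0.2970 x 0.01027 = 0.003050 mol, which equals the excess n(NaOH).
So n(NaOH) consumed by the sample = 0.01455 - 0.003050 = 0.01150 mol.
n(KHC8H4O4) = 0.01150 / 1 = 0.01150 mol.
mass = 0.01150 mol x 204.22 g/mol = 2.35 g.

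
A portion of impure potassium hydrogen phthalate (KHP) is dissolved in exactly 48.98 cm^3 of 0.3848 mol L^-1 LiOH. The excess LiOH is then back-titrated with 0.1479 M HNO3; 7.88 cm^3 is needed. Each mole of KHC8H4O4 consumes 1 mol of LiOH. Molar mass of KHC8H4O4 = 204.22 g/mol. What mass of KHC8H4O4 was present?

3.61 g

Total n(LiOH) added = 0.3848 x 0.04898 = 0.01885 mol.
n(HNO3) used = 0.1479 x 0.007880 = 0.001165 mol, which equals the excess n(LiOH).
So n(LiOH) consumed by the sample = 0.01885 - 0.001165 = 0.01768 mol.
n(KHC8H4O4) = 0.01768 / 1 = 0.01768 mol.
mass = 0.01768 mol x 204.22 g/mol = 3.61 g.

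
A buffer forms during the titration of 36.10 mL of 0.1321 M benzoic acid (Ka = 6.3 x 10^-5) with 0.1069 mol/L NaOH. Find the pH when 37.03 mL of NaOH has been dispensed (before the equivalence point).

4.89

Initial n(C6H5COOH) = 0.1321 x 0.03610 = 0.004769 mol.
n(NaOH) added = 0.1069 x 0.03703 = 0.003959 mol, converting that many moles of C6H5COOH to C6H5COO-.
Remaining n(C6H5COOH) = 0.0008103 mol; n(C6H5COO-) = 0.003959 mol.
By Henderson-Hasselbalch, pH = pKa + log([A^-]/[HA]) = 4.20 + log(0.003959/0.0008103) = 4.20 + (+0.69) = 4.89.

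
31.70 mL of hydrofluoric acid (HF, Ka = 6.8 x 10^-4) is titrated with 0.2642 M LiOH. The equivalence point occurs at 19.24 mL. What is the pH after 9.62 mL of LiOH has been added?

9.62 mL is exactly half the equivalence volume (19.24/2), i.e. the half-equivalence point.
There, n(HA) = n(A^-), so pH = pKa = -log(6.8 x 10^-4) = 3.17.

3.17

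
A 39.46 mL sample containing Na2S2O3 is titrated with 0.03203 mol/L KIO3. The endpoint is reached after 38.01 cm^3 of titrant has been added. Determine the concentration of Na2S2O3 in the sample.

0.185 M

n(KIO3) = 0.03203 x 0.03801 = 0.001217 mol.
From the balanced equation, 1 mol KIO3 reacts with 6 mol Na2S2O3, so n(Na2S2O3) = 0.001217 x 6/1 = 0.007305 mol.
[Na2S2O3] = 0.007305 / 0.03946 L = 0.185 M.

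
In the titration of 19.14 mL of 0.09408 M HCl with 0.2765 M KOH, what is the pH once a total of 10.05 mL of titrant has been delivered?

n(acid) = 0.09408 x 0.01914 = 0.001801 mol; n(KOH) added = 0.2765 x 0.01005 = 0.002779 mol.
Base is in excess by 0.002779 - 0.001801 = 0.0009781 mol in a total volume of 0.02919 L.
[OH^-] = 0.0009781/0.02919 = 0.03351 M, so pOH = 1.47 and pH = 14.00 - 1.47 = 12.53.

12.53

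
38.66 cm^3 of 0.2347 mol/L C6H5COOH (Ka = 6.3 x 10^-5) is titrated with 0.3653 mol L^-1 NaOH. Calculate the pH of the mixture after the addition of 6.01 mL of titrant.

Initial n(C6H5COOH) = 0.2347 x 0.03866 = 0.009074 mol.
n(NaOH) added = 0.3653 x 0.006010 = 0.002195 mol, converting that many moles of C6H5COOH to C6H5COO-.
Remaining n(C6H5COOH) = 0.006878 mol; n(C6H5COO-) = 0.002195 mol.
By Henderson-Hasselbalch, pH = pKa + log([A^-]/[HA]) = 4.20 + log(0.002195/0.006878) = 4.20 + (-0.50) = 3.70.

3.70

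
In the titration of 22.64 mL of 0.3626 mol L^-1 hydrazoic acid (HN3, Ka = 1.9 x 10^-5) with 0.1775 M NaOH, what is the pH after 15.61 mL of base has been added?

Initial n(HN3) = 0.3626 x 0.02264 = 0.008209 mol.
n(NaOH) added = 0.1775 x 0.01561 = 0.002771 mol, converting that many moles of HN3 to N3-.
Remaining n(HN3) = 0.005438 mol; n(N3-) = 0.002771 mol.
By Henderson-Hasselbalch, pH = pKa + log([A^-]/[HA]) = 4.72 + log(0.002771/0.005438) = 4.72 + (-0.29) = 4.43.

4.43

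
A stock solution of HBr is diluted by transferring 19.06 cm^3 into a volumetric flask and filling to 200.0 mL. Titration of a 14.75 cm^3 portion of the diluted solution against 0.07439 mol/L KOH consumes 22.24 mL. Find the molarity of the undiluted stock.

1.18 M

n(KOH) = 0.07439 x 0.02224 = 0.001654 mol.
n(HBr) in the aliquot = 0.001654 mol.
[diluted HBr] = 0.001654 / 0.01475 = 0.1122 M.
Dilution factor = 200.0/19.06 = 10.49, so [stock] = 0.1122 x 10.49 = 1.18 M.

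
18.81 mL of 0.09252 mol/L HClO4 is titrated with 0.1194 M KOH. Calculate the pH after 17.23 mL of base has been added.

n(acid) = 0.09252 x 0.01881 = 0.001740 mol; n(KOH) added = 0.1194 x 0.01723 = 0.002057 mol.
Base is in excess by 0.002057 - 0.001740 = 0.0003170 mol in a total volume of 0.03604 L.
[OH^-] = 0.0003170/0.03604 = 0.008795 M, so pOH = 2.06 and pH = 14.00 - 2.06 = 11.94.

11.94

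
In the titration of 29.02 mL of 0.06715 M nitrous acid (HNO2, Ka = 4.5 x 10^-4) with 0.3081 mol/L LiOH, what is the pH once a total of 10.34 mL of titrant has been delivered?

n(acid) = 0.06715 x 0.02902 = 0.001949 mol; n(LiOH) added = 0.3081 x 0.01034 = 0.003186 mol.
Base is in excess by 0.003186 - 0.001949 = 0.001237 mol in a total volume of 0.03936 L.
[OH^-] = 0.001237/0.03936 = 0.03143 M, so pOH = 1.50 and pH = 14.00 - 1.50 = 12.50.

12.50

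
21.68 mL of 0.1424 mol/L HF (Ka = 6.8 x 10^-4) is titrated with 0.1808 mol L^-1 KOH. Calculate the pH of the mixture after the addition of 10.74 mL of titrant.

Initial n(HF) = 0.1424 x 0.02168 = 0.003087 mol.
n(KOH) added = 0.1808 x 0.01074 = 0.001942 mol, converting that many moles of HF to F-.
Remaining n(HF) = 0.001145 mol; n(F-) = 0.001942 mol.
By Henderson-Hasselbalch, pH = pKa + log([A^-]/[HA]) = 3.17 + log(0.001942/0.001145) = 3.17 + (+0.23) = 3.40.

3.40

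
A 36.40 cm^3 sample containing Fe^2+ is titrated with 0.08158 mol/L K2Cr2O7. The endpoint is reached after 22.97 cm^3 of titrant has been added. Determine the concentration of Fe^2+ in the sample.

0.309 M

n(K2Cr2O7) = 0.08158 x 0.02297 = 0.001874 mol.
From the balanced equation, 1 mol K2Cr2O7 reacts with 6 mol Fe^2+, so n(Fe^2+) = 0.001874 x 6/1 = 0.01124 mol.
[Fe^2+] = 0.01124 / 0.03640 L = 0.309 M.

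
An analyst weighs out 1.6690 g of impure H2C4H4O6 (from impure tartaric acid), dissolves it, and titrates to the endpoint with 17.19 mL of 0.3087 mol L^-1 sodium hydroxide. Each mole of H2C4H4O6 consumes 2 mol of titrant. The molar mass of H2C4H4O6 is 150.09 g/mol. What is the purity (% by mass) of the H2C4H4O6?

23.9%

n(NaOH) = 0.3087 x 0.01719 = 0.005307 mol.
n(H2C4H4O6) = 0.005307 / 2 = 0.002653 mol.
mass of H2C4H4O6 = 0.002653 x 150.09 = 0.3982 g.
% purity = 0.3982 / 1.6690 x 100 = 23.9%.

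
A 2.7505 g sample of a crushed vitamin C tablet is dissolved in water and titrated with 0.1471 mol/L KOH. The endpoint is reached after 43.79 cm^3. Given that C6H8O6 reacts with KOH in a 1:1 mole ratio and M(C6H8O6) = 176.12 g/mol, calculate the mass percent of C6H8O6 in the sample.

41.2%

n(KOH) = 0.1471 x 0.04379 = 0.006442 mol.
n(C6H8O6) = 0.006442 / 1 = 0.006442 mol.
mass of C6H8O6 = 0.006442 x 176.12 = 1.134 g.
% purity = 1.134 / 2.7505 x 100 = 41.2%.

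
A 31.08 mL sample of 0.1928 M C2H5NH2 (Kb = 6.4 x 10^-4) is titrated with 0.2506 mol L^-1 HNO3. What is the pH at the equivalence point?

n(C2H5NH2) = 0.1928 x 0.03108 = 0.005992 mol; V(HNO3) at equivalence = 0.005992/0.2506 = 0.02391 L.
At equivalence the base is fully converted to C2H5NH3+; total volume = 0.05499 L, so [C2H5NH3+] = 0.005992/0.05499 = 0.1090 M.
Ka(C2H5NH3+) = Kw/Kb = 1.0e-14 / 6.4 x 10^-4 = 1.56e-11.
[H^+] = sqrt(Ka x [C2H5NH3+]) = sqrt(1.56e-11 x 0.1090) = 1.30e-6 M.
pH = -log(1.30e-6) = 5.88.

5.88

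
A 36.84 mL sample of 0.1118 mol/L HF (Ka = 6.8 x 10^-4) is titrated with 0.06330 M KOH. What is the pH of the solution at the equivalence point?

7.89

n(HF) = 0.1118 x 0.03684 = 0.004119 mol; V(KOH) at equivalence = 0.004119/0.06330 = 0.06507 L.
At equivalence all the acid is converted to F-; total volume = 0.03684 + 0.06507 = 0.1019 L, so [F-] = 0.004119/0.1019 = 0.04042 M.
Kb = Kw/Ka = 1.0e-14 / 6.8 x 10^-4 = 1.47e-11.
[OH^-] = sqrt(Kb x [F-]) = sqrt(1.47e-11 x 0.04042) = 7.71e-7 M.
pOH = 6.11, so pH = 14.00 - 6.11 = 7.89.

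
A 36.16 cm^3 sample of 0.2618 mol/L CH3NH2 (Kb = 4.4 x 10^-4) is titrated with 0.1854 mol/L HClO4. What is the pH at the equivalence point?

5.80

n(CH3NH2) = 0.2618 x 0.03616 = 0.009467 mol; V(HClO4) at equivalence = 0.009467/0.1854 = 0.05106 L.
At equivalence the base is fully converted to CH3NH3+; total volume = 0.08722 L, so [CH3NH3+] = 0.009467/0.08722 = 0.1085 M.
Ka(CH3NH3+) = Kw/Kb = 1.0e-14 / 4.4 x 10^-4 = 2.27e-11.
[H^+] = sqrt(Ka x [CH3NH3+]) = sqrt(2.27e-11 x 0.1085) = 1.57e-6 M.
pH = -log(1.57e-6) = 5.80.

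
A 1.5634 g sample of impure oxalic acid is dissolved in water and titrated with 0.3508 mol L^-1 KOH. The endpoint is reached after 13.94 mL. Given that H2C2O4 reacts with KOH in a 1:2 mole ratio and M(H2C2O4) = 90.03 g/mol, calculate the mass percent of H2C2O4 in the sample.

n(KOH) = 0.3508 x 0.01394 = 0.004890 mol.
n(H2C2O4) = 0.004890 / 2 = 0.002445 mol.
mass of H2C2O4 = 0.002445 x 90.03 = 0.2201 g.
% purity = 0.2201 / 1.5634 x 100 = 14.1%.

14.1%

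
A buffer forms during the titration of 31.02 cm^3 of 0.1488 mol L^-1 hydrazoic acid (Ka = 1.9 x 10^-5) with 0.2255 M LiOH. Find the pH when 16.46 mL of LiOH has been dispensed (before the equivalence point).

5.33

Initial n(HN3) = 0.1488 x 0.03102 = 0.004616 mol.
n(LiOH) added = 0.2255 x 0.01646 = 0.003712 mol, converting that many moles of HN3 to N3-.
Remaining n(HN3) = 0.0009040 mol; n(N3-) = 0.003712 mol.
By Henderson-Hasselbalch, pH = pKa + log([A^-]/[HA]) = 4.72 + log(0.003712/0.0009040) = 4.72 + (+0.61) = 5.33.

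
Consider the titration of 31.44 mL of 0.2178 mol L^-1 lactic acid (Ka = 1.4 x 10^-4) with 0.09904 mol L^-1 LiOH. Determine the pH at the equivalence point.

n(HC3H5O3) = 0.2178 x 0.03144 = 0.006848 mol; V(LiOH) at equivalence = 0.006848/0.09904 = 0.06914 L.
At equivalence all the acid is converted to C3H5O3-; total volume = 0.03144 + 0.06914 = 0.1006 L, so [C3H5O3-] = 0.006848/0.1006 = 0.06808 M.
Kb = Kw/Ka = 1.0e-14 / 1.4 x 10^-4 = 7.14e-11.
[OH^-] = sqrt(Kb x [C3H5O3-]) = sqrt(7.14e-11 x 0.06808) = 2.21e-6 M.
pOH = 5.66, so pH = 14.00 - 5.66 = 8.34.

8.34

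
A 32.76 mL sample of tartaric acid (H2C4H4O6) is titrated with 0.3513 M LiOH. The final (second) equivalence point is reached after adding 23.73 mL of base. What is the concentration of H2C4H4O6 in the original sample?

n(LiOH) = 0.3513 x 0.02373 = 0.008336 mol.
At the final (second) equivalence point, 2 mol OH^- react per mol H2C4H4O6, so n(H2C4H4O6) = 0.008336 / 2 = 0.004168 mol.
[H2C4H4O6] = 0.004168 / 0.03276 L = 0.127 M.

0.127 M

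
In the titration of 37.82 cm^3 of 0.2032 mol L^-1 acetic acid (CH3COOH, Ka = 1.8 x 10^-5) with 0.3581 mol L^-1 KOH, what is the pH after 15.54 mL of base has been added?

5.16

Initial n(CH3COOH) = 0.2032 x 0.03782 = 0.007685 mol.
n(KOH) added = 0.3581 x 0.01554 = 0.005565 mol, converting that many moles of CH3COOH to CH3COO-.
Remaining n(CH3COOH) = 0.002120 mol; n(CH3COO-) = 0.005565 mol.
By Henderson-Hasselbalch, pH = pKa + log([A^-]/[HA]) = 4.74 + log(0.005565/0.002120) = 4.74 + (+0.42) = 5.16.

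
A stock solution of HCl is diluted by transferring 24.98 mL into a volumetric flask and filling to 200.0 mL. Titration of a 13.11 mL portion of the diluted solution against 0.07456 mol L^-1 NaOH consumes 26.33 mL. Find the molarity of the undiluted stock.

1.20 M

n(NaOH) = 0.07456 x 0.02633 = 0.001963 mol.
n(HCl) in the aliquot = 0.001963 mol.
[diluted HCl] = 0.001963 / 0.01311 = 0.1497 M.
Dilution factor = 200.0/24.98 = 8.006, so [stock] = 0.1497 x 8.006 = 1.20 M.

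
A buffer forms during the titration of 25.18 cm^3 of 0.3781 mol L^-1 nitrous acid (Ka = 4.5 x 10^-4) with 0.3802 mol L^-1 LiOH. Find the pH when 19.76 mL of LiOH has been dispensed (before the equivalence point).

3.92

Initial n(HNO2) = 0.3781 x 0.02518 = 0.009521 mol.
n(LiOH) added = 0.3802 x 0.01976 = 0.007513 mol, converting that many moles of HNO2 to NO2-.
Remaining n(HNO2) = 0.002008 mol; n(NO2-) = 0.007513 mol.
By Henderson-Hasselbalch, pH = pKa + log([A^-]/[HA]) = 3.35 + log(0.007513/0.002008) = 3.35 + (+0.57) = 3.92.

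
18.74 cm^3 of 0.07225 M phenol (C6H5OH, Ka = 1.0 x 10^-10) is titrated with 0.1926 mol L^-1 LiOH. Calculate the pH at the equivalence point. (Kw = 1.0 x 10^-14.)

11.36

n(C6H5OH) = 0.07225 x 0.01874 = 0.001354 mol; V(LiOH) at equivalence = 0.001354/0.1926 = 0.007030 L.
At equivalence all the acid is converted to C6H5O-; total volume = 0.01874 + 0.007030 = 0.02577 L, so [C6H5O-] = 0.001354/0.02577 = 0.05254 M.
Kb = Kw/Ka = 1.0e-14 / 1.0 x 10^-10 = 0.000100.
[OH^-] = sqrt(Kb x [C6H5O-]) = sqrt(0.000100 x 0.05254) = 0.00229 M.
pOH = 2.64, so pH = 14.00 - 2.64 = 11.36.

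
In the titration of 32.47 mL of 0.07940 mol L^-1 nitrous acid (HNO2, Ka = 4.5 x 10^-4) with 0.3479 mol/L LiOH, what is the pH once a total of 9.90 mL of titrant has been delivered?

12.31

n(acid) = 0.07940 x 0.03247 = 0.002578 mol; n(LiOH) added = 0.3479 x 0.009900 = 0.003444 mol.
Base is in excess by 0.003444 - 0.002578 = 0.0008661 mol in a total volume of 0.04237 L.
[OH^-] = 0.0008661/0.04237 = 0.02044 M, so pOH = 1.69 and pH = 14.00 - 1.69 = 12.31.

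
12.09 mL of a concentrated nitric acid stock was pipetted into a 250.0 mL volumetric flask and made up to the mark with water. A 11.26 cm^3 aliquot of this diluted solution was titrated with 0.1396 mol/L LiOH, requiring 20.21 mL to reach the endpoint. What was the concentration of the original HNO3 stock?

n(LiOH) = 0.1396 x 0.02021 = 0.002821 mol.
n(HNO3) in the aliquot = 0.002821 mol.
[diluted HNO3] = 0.002821 / 0.01126 = 0.2506 M.
Dilution factor = 250.0/12.09 = 20.68, so [stock] = 0.2506 x 20.68 = 5.18 M.

5.18 M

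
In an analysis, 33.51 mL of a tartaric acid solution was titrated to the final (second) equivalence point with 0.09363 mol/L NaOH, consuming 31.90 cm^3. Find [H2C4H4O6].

0.0446 M

n(NaOH) = 0.09363 x 0.03190 = 0.002987 mol.
At the final (second) equivalence point, 2 mol OH^- react per mol H2C4H4O6, so n(H2C4H4O6) = 0.002987 / 2 = 0.001493 mol.
[H2C4H4O6] = 0.001493 / 0.03351 L = 0.0446 M.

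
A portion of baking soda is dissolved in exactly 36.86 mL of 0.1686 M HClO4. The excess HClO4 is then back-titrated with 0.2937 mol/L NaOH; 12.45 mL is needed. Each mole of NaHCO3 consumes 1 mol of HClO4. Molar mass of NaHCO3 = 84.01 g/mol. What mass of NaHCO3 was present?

Total n(HClO4) added = 0.1686 x 0.03686 = 0.006215 mol.
n(NaOH) used = 0.2937 x 0.01245 = 0.003657 mol, which equals the excess n(HClO4).
So n(HClO4) consumed by the sample = 0.006215 - 0.003657 = 0.002558 mol.
n(NaHCO3) = 0.002558 / 1 = 0.002558 mol.
mass = 0.002558 mol x 84.01 g/mol = 0.215 g.

0.215 g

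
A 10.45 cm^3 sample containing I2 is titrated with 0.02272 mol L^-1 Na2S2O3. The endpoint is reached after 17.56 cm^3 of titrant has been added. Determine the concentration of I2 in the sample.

n(Na2S2O3) = 0.02272 x 0.01756 = 0.0003990 mol.
From the balanced equation, 2 mol Na2S2O3 reacts with 1 mol I2, so n(I2) = 0.0003990 x 1/2 = 0.0001995 mol.
[I2] = 0.0001995 / 0.01045 L = 0.0191 M.

0.0191 M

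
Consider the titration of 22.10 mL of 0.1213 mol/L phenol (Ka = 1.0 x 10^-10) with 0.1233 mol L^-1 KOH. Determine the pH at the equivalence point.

n(C6H5OH) = 0.1213 x 0.02210 = 0.002681 mol; V(KOH) at equivalence = 0.002681/0.1233 = 0.02174 L.
At equivalence all the acid is converted to C6H5O-; total volume = 0.02210 + 0.02174 = 0.04384 L, so [C6H5O-] = 0.002681/0.04384 = 0.06115 M.
Kb = Kw/Ka = 1.0e-14 / 1.0 x 10^-10 = 0.000100.
[OH^-] = sqrt(Kb x [C6H5O-]) = sqrt(0.000100 x 0.06115) = 0.00247 M.
pOH = 2.61, so pH = 14.00 - 2.61 = 11.39.

11.39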